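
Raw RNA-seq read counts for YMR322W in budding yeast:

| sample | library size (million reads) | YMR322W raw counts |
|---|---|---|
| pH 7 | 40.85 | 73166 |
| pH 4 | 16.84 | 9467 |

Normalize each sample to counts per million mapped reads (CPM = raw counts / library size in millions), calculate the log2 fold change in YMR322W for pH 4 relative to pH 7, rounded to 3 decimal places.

-1.672

CPM(pH 7) = 73166 / 40.85 = 1791.0894
CPM(pH 4) = 9467 / 16.84 = 562.1734
Fold change = 562.1734 / 1791.0894 = 0.31387
log2(0.31387) = -1.6718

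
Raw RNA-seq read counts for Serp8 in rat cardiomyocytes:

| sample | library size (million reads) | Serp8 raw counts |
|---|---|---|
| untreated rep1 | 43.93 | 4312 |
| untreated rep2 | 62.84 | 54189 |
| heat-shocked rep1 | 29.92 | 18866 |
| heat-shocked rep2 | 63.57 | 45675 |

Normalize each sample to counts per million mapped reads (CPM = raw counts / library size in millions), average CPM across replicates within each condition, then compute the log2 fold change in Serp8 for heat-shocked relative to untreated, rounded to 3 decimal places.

0.490

CPM(untreated rep1) = 4312 / 43.93 = 98.1562
CPM(untreated rep2) = 54189 / 62.84 = 862.3329
CPM(heat-shocked rep1) = 18866 / 29.92 = 630.5481
CPM(heat-shocked rep2) = 45675 / 63.57 = 718.4993
mean CPM(untreated) = 480.2445; mean CPM(heat-shocked) = 674.5237
Fold change = 674.5237 / 480.2445 = 1.40454
log2(1.40454) = 0.4901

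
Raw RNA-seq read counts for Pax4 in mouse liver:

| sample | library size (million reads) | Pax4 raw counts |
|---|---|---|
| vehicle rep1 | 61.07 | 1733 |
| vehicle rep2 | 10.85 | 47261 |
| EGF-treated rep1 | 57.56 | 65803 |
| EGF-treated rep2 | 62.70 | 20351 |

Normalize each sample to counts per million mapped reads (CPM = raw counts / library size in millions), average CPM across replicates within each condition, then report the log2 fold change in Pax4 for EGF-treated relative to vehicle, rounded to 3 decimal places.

CPM(vehicle rep1) = 1733 / 61.07 = 28.3773
CPM(vehicle rep2) = 47261 / 10.85 = 4355.8525
CPM(EGF-treated rep1) = 65803 / 57.56 = 1143.2071
CPM(EGF-treated rep2) = 20351 / 62.70 = 324.5774
mean CPM(vehicle) = 2192.1149; mean CPM(EGF-treated) = 733.8922
Fold change = 733.8922 / 2192.1149 = 0.33479
log2(0.33479) = -1.5787

-1.579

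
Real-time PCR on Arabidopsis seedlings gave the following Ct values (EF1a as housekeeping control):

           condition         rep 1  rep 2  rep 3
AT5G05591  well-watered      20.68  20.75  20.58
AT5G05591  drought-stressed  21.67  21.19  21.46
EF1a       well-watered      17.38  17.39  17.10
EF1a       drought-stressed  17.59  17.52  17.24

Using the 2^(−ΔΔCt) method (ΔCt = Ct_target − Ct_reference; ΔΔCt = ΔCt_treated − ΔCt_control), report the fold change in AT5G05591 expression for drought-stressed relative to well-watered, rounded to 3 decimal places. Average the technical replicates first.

Mean Ct: AT5G05591 well-watered 20.670; AT5G05591 drought-stressed 21.440; EF1a well-watered 17.290; EF1a drought-stressed 17.450
ΔCt(well-watered) = 20.670 − 17.290 = 3.380
ΔCt(drought-stressed) = 21.440 − 17.450 = 3.990
ΔΔCt = 3.990 − 3.380 = 0.610
Fold change = 2^(−0.610) = 0.6552

0.655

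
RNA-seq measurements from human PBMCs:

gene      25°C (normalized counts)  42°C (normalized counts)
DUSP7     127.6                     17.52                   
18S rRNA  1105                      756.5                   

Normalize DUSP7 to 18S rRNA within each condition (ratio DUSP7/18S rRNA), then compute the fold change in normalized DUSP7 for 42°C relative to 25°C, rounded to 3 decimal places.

DUSP7/18S rRNA (25°C) = 127.6 / 1105 = 0.11548
DUSP7/18S rRNA (42°C) = 17.52 / 756.5 = 0.023159
Fold change = 0.023159 / 0.11548 = 0.2006

0.201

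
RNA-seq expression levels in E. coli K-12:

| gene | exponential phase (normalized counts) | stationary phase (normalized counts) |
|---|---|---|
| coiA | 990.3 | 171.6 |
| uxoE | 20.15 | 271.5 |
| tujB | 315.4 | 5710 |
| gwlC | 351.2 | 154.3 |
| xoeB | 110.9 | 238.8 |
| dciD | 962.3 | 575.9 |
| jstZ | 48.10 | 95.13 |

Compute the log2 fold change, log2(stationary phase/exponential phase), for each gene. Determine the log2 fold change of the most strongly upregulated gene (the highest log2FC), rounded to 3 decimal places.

log2(171.6/990.3) = -2.529  (coiA)
log2(271.5/20.15) = 3.752  (uxoE)
log2(5710/315.4) = 4.178  (tujB)
log2(154.3/351.2) = -1.187  (gwlC)
log2(238.8/110.9) = 1.107  (xoeB)
log2(575.9/962.3) = -0.741  (dciD)
log2(95.13/48.10) = 0.984  (jstZ)
tujB is most strongly upregulated.

4.178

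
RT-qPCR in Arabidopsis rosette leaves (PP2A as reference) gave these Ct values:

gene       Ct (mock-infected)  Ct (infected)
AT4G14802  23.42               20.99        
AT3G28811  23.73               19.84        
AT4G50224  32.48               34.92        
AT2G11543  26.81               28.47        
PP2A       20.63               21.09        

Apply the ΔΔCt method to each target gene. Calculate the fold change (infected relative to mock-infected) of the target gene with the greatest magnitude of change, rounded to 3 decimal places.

AT4G14802: ΔΔCt = (20.99−21.09) − (23.42−20.63) = -0.10 − 2.79 = -2.89; fold change = 2^2.89 = 7.413
AT3G28811: ΔΔCt = (19.84−21.09) − (23.73−20.63) = -1.25 − 3.10 = -4.35; fold change = 2^4.35 = 20.393
AT4G50224: ΔΔCt = (34.92−21.09) − (32.48−20.63) = 13.83 − 11.85 = 1.98; fold change = 2^-1.98 = 0.253
AT2G11543: ΔΔCt = (28.47−21.09) − (26.81−20.63) = 7.38 − 6.18 = 1.20; fold change = 2^-1.20 = 0.435
AT3G28811 has the largest |ΔΔCt| = 4.35.

20.393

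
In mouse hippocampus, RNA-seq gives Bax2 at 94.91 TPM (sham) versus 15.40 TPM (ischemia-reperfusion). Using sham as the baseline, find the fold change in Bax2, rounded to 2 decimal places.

Fold change = 15.40 / 94.91 = 0.162
Bax2 is downregulated.

0.16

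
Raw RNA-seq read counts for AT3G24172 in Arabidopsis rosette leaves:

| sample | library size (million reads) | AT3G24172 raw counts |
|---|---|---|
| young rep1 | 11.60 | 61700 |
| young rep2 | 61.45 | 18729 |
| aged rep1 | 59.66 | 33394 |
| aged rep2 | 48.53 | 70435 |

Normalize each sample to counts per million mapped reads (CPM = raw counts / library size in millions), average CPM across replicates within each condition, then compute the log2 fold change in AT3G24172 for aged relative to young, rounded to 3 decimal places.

-1.484

CPM(young rep1) = 61700 / 11.60 = 5318.9655
CPM(young rep2) = 18729 / 61.45 = 304.7844
CPM(aged rep1) = 33394 / 59.66 = 559.7385
CPM(aged rep2) = 70435 / 48.53 = 1451.3703
mean CPM(young) = 2811.8749; mean CPM(aged) = 1005.5544
Fold change = 1005.5544 / 2811.8749 = 0.35761
log2(0.35761) = -1.4835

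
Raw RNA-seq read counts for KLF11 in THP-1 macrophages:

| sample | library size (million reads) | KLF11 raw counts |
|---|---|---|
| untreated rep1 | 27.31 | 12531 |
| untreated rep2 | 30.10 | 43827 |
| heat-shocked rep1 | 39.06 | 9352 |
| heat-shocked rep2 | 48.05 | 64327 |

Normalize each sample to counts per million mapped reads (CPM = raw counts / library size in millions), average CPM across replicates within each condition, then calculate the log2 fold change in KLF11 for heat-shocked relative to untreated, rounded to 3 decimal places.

CPM(untreated rep1) = 12531 / 27.31 = 458.8429
CPM(untreated rep2) = 43827 / 30.10 = 1456.0465
CPM(heat-shocked rep1) = 9352 / 39.06 = 239.4265
CPM(heat-shocked rep2) = 64327 / 48.05 = 1338.7513
mean CPM(untreated) = 957.4447; mean CPM(heat-shocked) = 789.0889
Fold change = 789.0889 / 957.4447 = 0.82416
log2(0.82416) = -0.2790

-0.279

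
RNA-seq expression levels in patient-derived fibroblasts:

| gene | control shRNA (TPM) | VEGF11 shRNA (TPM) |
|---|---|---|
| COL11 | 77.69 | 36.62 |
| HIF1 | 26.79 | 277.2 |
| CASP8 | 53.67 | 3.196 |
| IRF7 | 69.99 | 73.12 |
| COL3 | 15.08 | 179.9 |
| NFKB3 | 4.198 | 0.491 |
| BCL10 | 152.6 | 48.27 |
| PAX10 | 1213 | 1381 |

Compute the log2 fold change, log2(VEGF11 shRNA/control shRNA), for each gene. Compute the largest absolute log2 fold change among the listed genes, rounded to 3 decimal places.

4.070

log2(36.62/77.69) = -1.085  (COL11)
log2(277.2/26.79) = 3.371  (HIF1)
log2(3.196/53.67) = -4.070  (CASP8)
log2(73.12/69.99) = 0.063  (IRF7)
log2(179.9/15.08) = 3.576  (COL3)
log2(0.491/4.198) = -3.096  (NFKB3)
log2(48.27/152.6) = -1.661  (BCL10)
log2(1381/1213) = 0.187  (PAX10)
The largest magnitude belongs to CASP8.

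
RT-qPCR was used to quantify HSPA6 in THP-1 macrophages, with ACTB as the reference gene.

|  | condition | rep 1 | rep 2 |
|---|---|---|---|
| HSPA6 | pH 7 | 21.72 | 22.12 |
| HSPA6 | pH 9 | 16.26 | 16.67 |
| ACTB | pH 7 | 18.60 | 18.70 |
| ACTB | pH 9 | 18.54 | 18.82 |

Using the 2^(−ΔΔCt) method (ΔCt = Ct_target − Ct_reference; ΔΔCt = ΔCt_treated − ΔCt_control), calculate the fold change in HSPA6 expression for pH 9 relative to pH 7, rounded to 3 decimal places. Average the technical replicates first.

Mean Ct: HSPA6 pH 7 21.920; HSPA6 pH 9 16.465; ACTB pH 7 18.650; ACTB pH 9 18.680
ΔCt(pH 7) = 21.920 − 18.650 = 3.270
ΔCt(pH 9) = 16.465 − 18.680 = -2.215
ΔΔCt = -2.215 − 3.270 = -5.485
Fold change = 2^(−(-5.485)) = 2^5.485 = 44.7867

44.787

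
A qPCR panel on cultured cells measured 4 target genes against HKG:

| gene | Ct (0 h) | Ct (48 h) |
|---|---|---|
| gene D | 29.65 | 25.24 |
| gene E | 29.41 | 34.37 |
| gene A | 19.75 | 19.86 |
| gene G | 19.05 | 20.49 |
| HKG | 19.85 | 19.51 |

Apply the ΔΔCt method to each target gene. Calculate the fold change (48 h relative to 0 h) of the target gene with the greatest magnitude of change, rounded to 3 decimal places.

0.025

gene D: ΔΔCt = (25.24−19.51) − (29.65−19.85) = 5.73 − 9.80 = -4.07; fold change = 2^4.07 = 16.795
gene E: ΔΔCt = (34.37−19.51) − (29.41−19.85) = 14.86 − 9.56 = 5.30; fold change = 2^-5.30 = 0.025
gene A: ΔΔCt = (19.86−19.51) − (19.75−19.85) = 0.35 − (-0.10) = 0.45; fold change = 2^-0.45 = 0.732
gene G: ΔΔCt = (20.49−19.51) − (19.05−19.85) = 0.98 − (-0.80) = 1.78; fold change = 2^-1.78 = 0.291
gene E has the largest |ΔΔCt| = 5.30.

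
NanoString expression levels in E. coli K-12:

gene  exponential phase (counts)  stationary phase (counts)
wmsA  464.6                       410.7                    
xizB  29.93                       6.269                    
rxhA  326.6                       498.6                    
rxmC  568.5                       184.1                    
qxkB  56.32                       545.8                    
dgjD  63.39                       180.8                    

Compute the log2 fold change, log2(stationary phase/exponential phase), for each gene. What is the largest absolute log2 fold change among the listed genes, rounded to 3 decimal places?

3.277

log2(410.7/464.6) = -0.178  (wmsA)
log2(6.269/29.93) = -2.255  (xizB)
log2(498.6/326.6) = 0.610  (rxhA)
log2(184.1/568.5) = -1.627  (rxmC)
log2(545.8/56.32) = 3.277  (qxkB)
log2(180.8/63.39) = 1.512  (dgjD)
The largest magnitude belongs to qxkB.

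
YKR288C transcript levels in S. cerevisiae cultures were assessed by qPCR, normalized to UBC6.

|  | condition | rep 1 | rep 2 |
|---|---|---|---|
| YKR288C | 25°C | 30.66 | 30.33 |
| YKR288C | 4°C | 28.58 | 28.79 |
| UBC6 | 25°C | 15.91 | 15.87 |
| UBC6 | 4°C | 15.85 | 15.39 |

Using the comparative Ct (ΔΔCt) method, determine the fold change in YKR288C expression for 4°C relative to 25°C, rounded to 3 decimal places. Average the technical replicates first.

2.908

Mean Ct: YKR288C 25°C 30.495; YKR288C 4°C 28.685; UBC6 25°C 15.890; UBC6 4°C 15.620
ΔCt(25°C) = 30.495 − 15.890 = 14.605
ΔCt(4°C) = 28.685 − 15.620 = 13.065
ΔΔCt = 13.065 − 14.605 = -1.540
Fold change = 2^(−(-1.540)) = 2^1.540 = 2.9079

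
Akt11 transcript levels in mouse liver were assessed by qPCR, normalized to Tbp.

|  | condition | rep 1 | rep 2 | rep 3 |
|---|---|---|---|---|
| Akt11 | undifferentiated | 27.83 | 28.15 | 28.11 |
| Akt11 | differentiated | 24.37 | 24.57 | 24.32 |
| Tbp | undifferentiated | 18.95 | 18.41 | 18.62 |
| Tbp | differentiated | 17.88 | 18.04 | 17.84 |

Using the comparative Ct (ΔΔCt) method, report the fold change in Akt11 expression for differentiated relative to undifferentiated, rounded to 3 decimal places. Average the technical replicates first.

Mean Ct: Akt11 undifferentiated 28.030; Akt11 differentiated 24.420; Tbp undifferentiated 18.660; Tbp differentiated 17.920
ΔCt(undifferentiated) = 28.030 − 18.660 = 9.370
ΔCt(differentiated) = 24.420 − 17.920 = 6.500
ΔΔCt = 6.500 − 9.370 = -2.870
Fold change = 2^(−(-2.870)) = 2^2.870 = 7.3107

7.311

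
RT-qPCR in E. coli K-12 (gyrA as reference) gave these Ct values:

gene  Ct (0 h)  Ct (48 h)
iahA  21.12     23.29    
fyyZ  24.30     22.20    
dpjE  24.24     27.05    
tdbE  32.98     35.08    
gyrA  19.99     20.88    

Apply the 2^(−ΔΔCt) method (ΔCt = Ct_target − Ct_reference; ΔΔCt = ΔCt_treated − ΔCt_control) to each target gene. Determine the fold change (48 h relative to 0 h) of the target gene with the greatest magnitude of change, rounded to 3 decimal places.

7.945

iahA: ΔΔCt = (23.29−20.88) − (21.12−19.99) = 2.41 − 1.13 = 1.28; fold change = 2^-1.28 = 0.412
fyyZ: ΔΔCt = (22.20−20.88) − (24.30−19.99) = 1.32 − 4.31 = -2.99; fold change = 2^2.99 = 7.945
dpjE: ΔΔCt = (27.05−20.88) − (24.24−19.99) = 6.17 − 4.25 = 1.92; fold change = 2^-1.92 = 0.264
tdbE: ΔΔCt = (35.08−20.88) − (32.98−19.99) = 14.20 − 12.99 = 1.21; fold change = 2^-1.21 = 0.432
fyyZ has the largest |ΔΔCt| = 2.99.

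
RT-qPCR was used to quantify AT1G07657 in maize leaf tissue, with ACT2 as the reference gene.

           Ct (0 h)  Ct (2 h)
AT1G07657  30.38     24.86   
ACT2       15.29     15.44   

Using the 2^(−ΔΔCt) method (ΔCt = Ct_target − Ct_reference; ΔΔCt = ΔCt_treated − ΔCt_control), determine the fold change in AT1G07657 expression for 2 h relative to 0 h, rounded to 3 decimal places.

50.914

ΔCt(0 h) = 30.380 − 15.290 = 15.090
ΔCt(2 h) = 24.860 − 15.440 = 9.420
ΔΔCt = 9.420 − 15.090 = -5.670
Fold change = 2^(−(-5.670)) = 2^5.670 = 50.9143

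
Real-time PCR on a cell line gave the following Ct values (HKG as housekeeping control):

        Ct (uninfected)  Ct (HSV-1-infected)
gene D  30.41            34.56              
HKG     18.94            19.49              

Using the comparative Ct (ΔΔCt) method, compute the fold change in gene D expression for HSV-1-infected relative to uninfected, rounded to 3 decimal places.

0.082

ΔCt(uninfected) = 30.410 − 18.940 = 11.470
ΔCt(HSV-1-infected) = 34.560 − 19.490 = 15.070
ΔΔCt = 15.070 − 11.470 = 3.600
Fold change = 2^(−3.600) = 0.0825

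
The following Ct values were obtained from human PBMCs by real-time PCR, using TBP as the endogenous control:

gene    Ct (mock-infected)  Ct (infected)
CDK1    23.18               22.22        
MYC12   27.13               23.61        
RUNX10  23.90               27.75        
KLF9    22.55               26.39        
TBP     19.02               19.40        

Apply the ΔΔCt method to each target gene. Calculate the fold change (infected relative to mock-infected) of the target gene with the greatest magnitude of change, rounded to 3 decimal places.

CDK1: ΔΔCt = (22.22−19.40) − (23.18−19.02) = 2.82 − 4.16 = -1.34; fold change = 2^1.34 = 2.532
MYC12: ΔΔCt = (23.61−19.40) − (27.13−19.02) = 4.21 − 8.11 = -3.90; fold change = 2^3.90 = 14.929
RUNX10: ΔΔCt = (27.75−19.40) − (23.90−19.02) = 8.35 − 4.88 = 3.47; fold change = 2^-3.47 = 0.090
KLF9: ΔΔCt = (26.39−19.40) − (22.55−19.02) = 6.99 − 3.53 = 3.46; fold change = 2^-3.46 = 0.091
MYC12 has the largest |ΔΔCt| = 3.90.

14.929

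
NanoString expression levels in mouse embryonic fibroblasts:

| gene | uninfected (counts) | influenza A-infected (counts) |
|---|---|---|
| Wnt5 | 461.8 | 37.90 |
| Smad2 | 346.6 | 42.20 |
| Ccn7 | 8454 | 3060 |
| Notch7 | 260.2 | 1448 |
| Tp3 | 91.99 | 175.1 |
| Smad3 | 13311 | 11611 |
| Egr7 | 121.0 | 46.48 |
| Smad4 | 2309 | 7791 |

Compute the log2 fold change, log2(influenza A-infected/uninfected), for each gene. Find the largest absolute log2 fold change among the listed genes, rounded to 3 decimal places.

log2(37.90/461.8) = -3.607  (Wnt5)
log2(42.20/346.6) = -3.038  (Smad2)
log2(3060/8454) = -1.466  (Ccn7)
log2(1448/260.2) = 2.476  (Notch7)
log2(175.1/91.99) = 0.929  (Tp3)
log2(11611/13311) = -0.197  (Smad3)
log2(46.48/121.0) = -1.380  (Egr7)
log2(7791/2309) = 1.755  (Smad4)
The largest magnitude belongs to Wnt5.

3.607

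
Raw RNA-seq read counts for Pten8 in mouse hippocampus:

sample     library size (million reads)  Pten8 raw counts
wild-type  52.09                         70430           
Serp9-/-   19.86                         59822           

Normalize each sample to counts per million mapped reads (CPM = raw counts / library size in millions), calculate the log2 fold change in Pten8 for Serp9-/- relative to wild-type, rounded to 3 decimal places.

CPM(wild-type) = 70430 / 52.09 = 1352.0829
CPM(Serp9-/-) = 59822 / 19.86 = 3012.1853
Fold change = 3012.1853 / 1352.0829 = 2.22781
log2(2.22781) = 1.1556

1.156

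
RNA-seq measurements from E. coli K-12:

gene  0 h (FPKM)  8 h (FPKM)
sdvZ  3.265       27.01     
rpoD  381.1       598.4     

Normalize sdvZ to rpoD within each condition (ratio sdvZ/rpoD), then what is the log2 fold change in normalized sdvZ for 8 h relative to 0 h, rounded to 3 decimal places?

sdvZ/rpoD (0 h) = 3.265 / 381.1 = 0.0085673
sdvZ/rpoD (8 h) = 27.01 / 598.4 = 0.045137
Fold change = 0.045137 / 0.0085673 = 5.2685
log2(5.2685) = 2.3974

2.397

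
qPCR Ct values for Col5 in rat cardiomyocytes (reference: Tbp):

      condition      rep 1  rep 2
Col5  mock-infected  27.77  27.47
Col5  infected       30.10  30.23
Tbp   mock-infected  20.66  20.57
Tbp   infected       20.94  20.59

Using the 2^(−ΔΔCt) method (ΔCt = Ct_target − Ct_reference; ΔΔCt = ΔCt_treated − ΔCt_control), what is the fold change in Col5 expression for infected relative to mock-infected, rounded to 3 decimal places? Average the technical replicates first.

0.190

Mean Ct: Col5 mock-infected 27.620; Col5 infected 30.165; Tbp mock-infected 20.615; Tbp infected 20.765
ΔCt(mock-infected) = 27.620 − 20.615 = 7.005
ΔCt(infected) = 30.165 − 20.765 = 9.400
ΔΔCt = 9.400 − 7.005 = 2.395
Fold change = 2^(−2.395) = 0.1901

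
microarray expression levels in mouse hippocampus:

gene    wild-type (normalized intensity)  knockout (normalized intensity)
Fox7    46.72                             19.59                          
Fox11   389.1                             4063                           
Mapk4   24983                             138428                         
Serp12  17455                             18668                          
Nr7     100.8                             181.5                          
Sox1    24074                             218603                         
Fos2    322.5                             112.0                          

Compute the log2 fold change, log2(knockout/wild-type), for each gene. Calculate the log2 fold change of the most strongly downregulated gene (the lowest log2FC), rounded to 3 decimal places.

log2(19.59/46.72) = -1.254  (Fox7)
log2(4063/389.1) = 3.384  (Fox11)
log2(138428/24983) = 2.470  (Mapk4)
log2(18668/17455) = 0.097  (Serp12)
log2(181.5/100.8) = 0.848  (Nr7)
log2(218603/24074) = 3.183  (Sox1)
log2(112.0/322.5) = -1.526  (Fos2)
Fos2 is most strongly downregulated.

-1.526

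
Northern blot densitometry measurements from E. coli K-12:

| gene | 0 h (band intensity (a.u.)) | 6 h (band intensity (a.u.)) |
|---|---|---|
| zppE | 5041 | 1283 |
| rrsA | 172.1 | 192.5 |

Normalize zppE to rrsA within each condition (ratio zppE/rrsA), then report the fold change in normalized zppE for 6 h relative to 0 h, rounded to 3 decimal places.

zppE/rrsA (0 h) = 5041 / 172.1 = 29.291
zppE/rrsA (6 h) = 1283 / 192.5 = 6.6649
Fold change = 6.6649 / 29.291 = 0.2275

0.228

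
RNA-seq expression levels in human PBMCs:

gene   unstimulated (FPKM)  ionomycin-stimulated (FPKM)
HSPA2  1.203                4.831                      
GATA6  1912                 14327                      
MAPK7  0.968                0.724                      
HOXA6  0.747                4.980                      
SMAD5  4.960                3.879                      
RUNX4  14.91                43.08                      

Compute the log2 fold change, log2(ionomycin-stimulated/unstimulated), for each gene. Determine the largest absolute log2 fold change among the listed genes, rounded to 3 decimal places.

log2(4.831/1.203) = 2.006  (HSPA2)
log2(14327/1912) = 2.906  (GATA6)
log2(0.724/0.968) = -0.419  (MAPK7)
log2(4.980/0.747) = 2.737  (HOXA6)
log2(3.879/4.960) = -0.355  (SMAD5)
log2(43.08/14.91) = 1.531  (RUNX4)
The largest magnitude belongs to GATA6.

2.906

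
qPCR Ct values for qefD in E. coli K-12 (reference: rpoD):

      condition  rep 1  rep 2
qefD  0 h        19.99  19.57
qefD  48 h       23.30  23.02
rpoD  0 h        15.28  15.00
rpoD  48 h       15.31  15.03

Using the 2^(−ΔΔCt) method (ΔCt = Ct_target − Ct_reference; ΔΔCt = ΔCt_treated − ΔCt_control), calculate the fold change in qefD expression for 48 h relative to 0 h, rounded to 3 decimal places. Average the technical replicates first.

Mean Ct: qefD 0 h 19.780; qefD 48 h 23.160; rpoD 0 h 15.140; rpoD 48 h 15.170
ΔCt(0 h) = 19.780 − 15.140 = 4.640
ΔCt(48 h) = 23.160 − 15.170 = 7.990
ΔΔCt = 7.990 − 4.640 = 3.350
Fold change = 2^(−3.350) = 0.0981

0.098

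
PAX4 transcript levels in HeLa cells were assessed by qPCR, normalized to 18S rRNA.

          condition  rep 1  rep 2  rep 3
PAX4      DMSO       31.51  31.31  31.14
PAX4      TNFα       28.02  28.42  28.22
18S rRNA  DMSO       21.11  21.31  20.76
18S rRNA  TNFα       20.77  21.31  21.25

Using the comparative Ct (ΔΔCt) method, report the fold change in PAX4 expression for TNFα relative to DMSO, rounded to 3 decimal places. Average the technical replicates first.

8.877

Mean Ct: PAX4 DMSO 31.320; PAX4 TNFα 28.220; 18S rRNA DMSO 21.060; 18S rRNA TNFα 21.110
ΔCt(DMSO) = 31.320 − 21.060 = 10.260
ΔCt(TNFα) = 28.220 − 21.110 = 7.110
ΔΔCt = 7.110 − 10.260 = -3.150
Fold change = 2^(−(-3.150)) = 2^3.150 = 8.8766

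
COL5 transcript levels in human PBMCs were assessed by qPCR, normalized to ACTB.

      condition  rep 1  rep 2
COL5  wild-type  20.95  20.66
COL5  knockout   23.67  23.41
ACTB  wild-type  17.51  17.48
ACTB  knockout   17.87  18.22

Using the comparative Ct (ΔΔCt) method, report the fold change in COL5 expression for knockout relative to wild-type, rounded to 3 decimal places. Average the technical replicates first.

Mean Ct: COL5 wild-type 20.805; COL5 knockout 23.540; ACTB wild-type 17.495; ACTB knockout 18.045
ΔCt(wild-type) = 20.805 − 17.495 = 3.310
ΔCt(knockout) = 23.540 − 18.045 = 5.495
ΔΔCt = 5.495 − 3.310 = 2.185
Fold change = 2^(−2.185) = 0.2199

0.220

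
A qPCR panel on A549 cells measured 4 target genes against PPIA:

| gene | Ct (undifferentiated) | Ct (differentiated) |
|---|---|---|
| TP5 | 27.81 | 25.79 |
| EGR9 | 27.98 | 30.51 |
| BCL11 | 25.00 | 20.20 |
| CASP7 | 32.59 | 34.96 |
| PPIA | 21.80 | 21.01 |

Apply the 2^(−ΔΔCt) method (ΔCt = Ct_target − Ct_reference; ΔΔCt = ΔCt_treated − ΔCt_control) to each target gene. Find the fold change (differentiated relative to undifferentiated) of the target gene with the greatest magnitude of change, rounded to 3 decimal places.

16.111

TP5: ΔΔCt = (25.79−21.01) − (27.81−21.80) = 4.78 − 6.01 = -1.23; fold change = 2^1.23 = 2.346
EGR9: ΔΔCt = (30.51−21.01) − (27.98−21.80) = 9.50 − 6.18 = 3.32; fold change = 2^-3.32 = 0.100
BCL11: ΔΔCt = (20.20−21.01) − (25.00−21.80) = -0.81 − 3.20 = -4.01; fold change = 2^4.01 = 16.111
CASP7: ΔΔCt = (34.96−21.01) − (32.59−21.80) = 13.95 − 10.79 = 3.16; fold change = 2^-3.16 = 0.112
BCL11 has the largest |ΔΔCt| = 4.01.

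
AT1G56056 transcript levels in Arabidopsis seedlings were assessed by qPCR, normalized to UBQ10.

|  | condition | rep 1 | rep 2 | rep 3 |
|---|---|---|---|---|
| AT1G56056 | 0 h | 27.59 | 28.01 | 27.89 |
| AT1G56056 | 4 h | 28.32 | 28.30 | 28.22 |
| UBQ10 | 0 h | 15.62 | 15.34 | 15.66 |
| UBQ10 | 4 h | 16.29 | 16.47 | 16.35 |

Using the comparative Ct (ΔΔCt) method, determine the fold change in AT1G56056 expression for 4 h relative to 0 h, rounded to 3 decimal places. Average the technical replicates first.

1.301

Mean Ct: AT1G56056 0 h 27.830; AT1G56056 4 h 28.280; UBQ10 0 h 15.540; UBQ10 4 h 16.370
ΔCt(0 h) = 27.830 − 15.540 = 12.290
ΔCt(4 h) = 28.280 − 16.370 = 11.910
ΔΔCt = 11.910 − 12.290 = -0.380
Fold change = 2^(−(-0.380)) = 2^0.380 = 1.3013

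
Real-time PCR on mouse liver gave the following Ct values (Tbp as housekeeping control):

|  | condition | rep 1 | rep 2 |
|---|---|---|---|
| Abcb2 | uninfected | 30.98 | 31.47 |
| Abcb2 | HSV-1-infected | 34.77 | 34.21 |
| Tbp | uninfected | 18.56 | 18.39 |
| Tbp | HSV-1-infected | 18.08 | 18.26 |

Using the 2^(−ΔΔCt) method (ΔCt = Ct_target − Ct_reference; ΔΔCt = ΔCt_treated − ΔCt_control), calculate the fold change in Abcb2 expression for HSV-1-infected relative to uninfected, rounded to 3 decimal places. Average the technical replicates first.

Mean Ct: Abcb2 uninfected 31.225; Abcb2 HSV-1-infected 34.490; Tbp uninfected 18.475; Tbp HSV-1-infected 18.170
ΔCt(uninfected) = 31.225 − 18.475 = 12.750
ΔCt(HSV-1-infected) = 34.490 − 18.170 = 16.320
ΔΔCt = 16.320 − 12.750 = 3.570
Fold change = 2^(−3.570) = 0.0842

0.084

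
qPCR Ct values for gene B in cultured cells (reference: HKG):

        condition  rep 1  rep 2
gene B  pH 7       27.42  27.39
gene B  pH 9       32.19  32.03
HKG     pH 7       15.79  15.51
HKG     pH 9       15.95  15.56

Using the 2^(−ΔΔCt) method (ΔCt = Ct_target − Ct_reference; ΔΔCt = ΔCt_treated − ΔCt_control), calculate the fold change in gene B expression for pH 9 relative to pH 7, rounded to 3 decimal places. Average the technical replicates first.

Mean Ct: gene B pH 7 27.405; gene B pH 9 32.110; HKG pH 7 15.650; HKG pH 9 15.755
ΔCt(pH 7) = 27.405 − 15.650 = 11.755
ΔCt(pH 9) = 32.110 − 15.755 = 16.355
ΔΔCt = 16.355 − 11.755 = 4.600
Fold change = 2^(−4.600) = 0.0412

0.041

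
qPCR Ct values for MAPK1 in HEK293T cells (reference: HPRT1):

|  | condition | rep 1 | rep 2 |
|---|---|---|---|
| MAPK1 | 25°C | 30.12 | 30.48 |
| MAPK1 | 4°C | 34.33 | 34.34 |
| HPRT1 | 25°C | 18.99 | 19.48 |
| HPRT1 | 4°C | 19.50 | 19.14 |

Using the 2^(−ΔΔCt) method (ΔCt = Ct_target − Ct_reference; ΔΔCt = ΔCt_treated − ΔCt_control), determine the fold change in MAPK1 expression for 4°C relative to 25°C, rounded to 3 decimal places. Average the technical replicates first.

Mean Ct: MAPK1 25°C 30.300; MAPK1 4°C 34.335; HPRT1 25°C 19.235; HPRT1 4°C 19.320
ΔCt(25°C) = 30.300 − 19.235 = 11.065
ΔCt(4°C) = 34.335 − 19.320 = 15.015
ΔΔCt = 15.015 − 11.065 = 3.950
Fold change = 2^(−3.950) = 0.0647

0.065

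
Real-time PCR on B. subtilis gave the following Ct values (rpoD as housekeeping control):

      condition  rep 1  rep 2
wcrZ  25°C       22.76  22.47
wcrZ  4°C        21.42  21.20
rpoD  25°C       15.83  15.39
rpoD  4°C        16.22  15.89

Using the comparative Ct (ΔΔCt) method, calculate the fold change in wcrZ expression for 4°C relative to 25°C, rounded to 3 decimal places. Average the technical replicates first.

Mean Ct: wcrZ 25°C 22.615; wcrZ 4°C 21.310; rpoD 25°C 15.610; rpoD 4°C 16.055
ΔCt(25°C) = 22.615 − 15.610 = 7.005
ΔCt(4°C) = 21.310 − 16.055 = 5.255
ΔΔCt = 5.255 − 7.005 = -1.750
Fold change = 2^(−(-1.750)) = 2^1.750 = 3.3636

3.364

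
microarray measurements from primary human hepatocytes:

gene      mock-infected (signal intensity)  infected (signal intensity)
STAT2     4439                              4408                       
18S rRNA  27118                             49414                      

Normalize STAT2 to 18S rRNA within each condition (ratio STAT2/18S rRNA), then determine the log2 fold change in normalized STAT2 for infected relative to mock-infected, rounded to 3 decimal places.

-0.876

STAT2/18S rRNA (mock-infected) = 4439 / 27118 = 0.16369
STAT2/18S rRNA (infected) = 4408 / 49414 = 0.089205
Fold change = 0.089205 / 0.16369 = 0.5450
log2(0.5450) = -0.8758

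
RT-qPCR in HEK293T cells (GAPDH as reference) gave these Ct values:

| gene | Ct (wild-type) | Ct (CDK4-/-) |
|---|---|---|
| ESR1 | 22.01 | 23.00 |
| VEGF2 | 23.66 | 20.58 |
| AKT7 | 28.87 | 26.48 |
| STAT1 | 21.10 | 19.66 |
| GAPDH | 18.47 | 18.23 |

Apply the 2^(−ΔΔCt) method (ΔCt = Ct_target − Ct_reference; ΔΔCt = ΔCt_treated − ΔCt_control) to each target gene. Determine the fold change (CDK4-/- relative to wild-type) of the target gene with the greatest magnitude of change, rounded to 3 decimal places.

7.160

ESR1: ΔΔCt = (23.00−18.23) − (22.01−18.47) = 4.77 − 3.54 = 1.23; fold change = 2^-1.23 = 0.426
VEGF2: ΔΔCt = (20.58−18.23) − (23.66−18.47) = 2.35 − 5.19 = -2.84; fold change = 2^2.84 = 7.160
AKT7: ΔΔCt = (26.48−18.23) − (28.87−18.47) = 8.25 − 10.40 = -2.15; fold change = 2^2.15 = 4.438
STAT1: ΔΔCt = (19.66−18.23) − (21.10−18.47) = 1.43 − 2.63 = -1.20; fold change = 2^1.20 = 2.297
VEGF2 has the largest |ΔΔCt| = 2.84.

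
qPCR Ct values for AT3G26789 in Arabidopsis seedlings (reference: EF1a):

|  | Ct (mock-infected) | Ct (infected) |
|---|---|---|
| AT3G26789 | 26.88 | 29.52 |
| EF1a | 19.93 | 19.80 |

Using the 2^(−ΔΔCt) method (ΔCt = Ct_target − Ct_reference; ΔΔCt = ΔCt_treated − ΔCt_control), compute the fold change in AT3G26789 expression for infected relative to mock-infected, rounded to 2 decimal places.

ΔCt(mock-infected) = 26.880 − 19.930 = 6.950
ΔCt(infected) = 29.520 − 19.800 = 9.720
ΔΔCt = 9.720 − 6.950 = 2.770
Fold change = 2^(−2.770) = 0.147

0.15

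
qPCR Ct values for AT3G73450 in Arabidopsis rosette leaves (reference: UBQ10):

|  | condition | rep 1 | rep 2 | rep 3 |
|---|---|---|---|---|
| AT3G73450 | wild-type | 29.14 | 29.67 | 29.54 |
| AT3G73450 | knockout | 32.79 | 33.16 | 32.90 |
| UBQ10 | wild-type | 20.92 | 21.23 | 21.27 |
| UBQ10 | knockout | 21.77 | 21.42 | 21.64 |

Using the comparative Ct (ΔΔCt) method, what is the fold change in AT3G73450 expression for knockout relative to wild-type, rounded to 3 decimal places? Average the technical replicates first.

0.122

Mean Ct: AT3G73450 wild-type 29.450; AT3G73450 knockout 32.950; UBQ10 wild-type 21.140; UBQ10 knockout 21.610
ΔCt(wild-type) = 29.450 − 21.140 = 8.310
ΔCt(knockout) = 32.950 − 21.610 = 11.340
ΔΔCt = 11.340 − 8.310 = 3.030
Fold change = 2^(−3.030) = 0.1224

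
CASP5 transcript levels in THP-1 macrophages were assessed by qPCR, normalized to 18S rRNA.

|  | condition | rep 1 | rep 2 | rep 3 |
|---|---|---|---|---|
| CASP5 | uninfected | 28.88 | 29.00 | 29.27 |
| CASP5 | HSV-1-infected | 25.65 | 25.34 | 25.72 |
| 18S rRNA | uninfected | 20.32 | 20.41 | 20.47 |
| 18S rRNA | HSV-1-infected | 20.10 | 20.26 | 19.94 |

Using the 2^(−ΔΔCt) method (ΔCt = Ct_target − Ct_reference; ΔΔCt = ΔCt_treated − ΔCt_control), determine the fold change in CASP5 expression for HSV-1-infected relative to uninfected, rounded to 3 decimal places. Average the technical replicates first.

Mean Ct: CASP5 uninfected 29.050; CASP5 HSV-1-infected 25.570; 18S rRNA uninfected 20.400; 18S rRNA HSV-1-infected 20.100
ΔCt(uninfected) = 29.050 − 20.400 = 8.650
ΔCt(HSV-1-infected) = 25.570 − 20.100 = 5.470
ΔΔCt = 5.470 − 8.650 = -3.180
Fold change = 2^(−(-3.180)) = 2^3.180 = 9.0631

9.063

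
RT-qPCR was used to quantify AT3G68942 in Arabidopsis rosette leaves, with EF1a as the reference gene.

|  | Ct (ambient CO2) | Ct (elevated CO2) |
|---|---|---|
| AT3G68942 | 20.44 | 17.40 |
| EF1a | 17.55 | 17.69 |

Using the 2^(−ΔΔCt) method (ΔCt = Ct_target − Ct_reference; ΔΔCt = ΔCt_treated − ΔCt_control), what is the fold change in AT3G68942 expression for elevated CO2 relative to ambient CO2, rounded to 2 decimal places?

ΔCt(ambient CO2) = 20.440 − 17.550 = 2.890
ΔCt(elevated CO2) = 17.400 − 17.690 = -0.290
ΔΔCt = -0.290 − 2.890 = -3.180
Fold change = 2^(−(-3.180)) = 2^3.180 = 9.063

9.06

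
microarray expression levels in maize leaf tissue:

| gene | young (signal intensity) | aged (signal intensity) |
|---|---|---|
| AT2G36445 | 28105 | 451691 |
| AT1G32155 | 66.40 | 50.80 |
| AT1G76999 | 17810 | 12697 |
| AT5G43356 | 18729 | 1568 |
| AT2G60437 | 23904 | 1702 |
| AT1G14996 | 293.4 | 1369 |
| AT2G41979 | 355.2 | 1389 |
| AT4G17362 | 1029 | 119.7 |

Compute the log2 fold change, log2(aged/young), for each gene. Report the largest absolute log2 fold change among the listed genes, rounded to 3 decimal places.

4.006

log2(451691/28105) = 4.006  (AT2G36445)
log2(50.80/66.40) = -0.386  (AT1G32155)
log2(12697/17810) = -0.488  (AT1G76999)
log2(1568/18729) = -3.578  (AT5G43356)
log2(1702/23904) = -3.812  (AT2G60437)
log2(1369/293.4) = 2.222  (AT1G14996)
log2(1389/355.2) = 1.967  (AT2G41979)
log2(119.7/1029) = -3.104  (AT4G17362)
The largest magnitude belongs to AT2G36445.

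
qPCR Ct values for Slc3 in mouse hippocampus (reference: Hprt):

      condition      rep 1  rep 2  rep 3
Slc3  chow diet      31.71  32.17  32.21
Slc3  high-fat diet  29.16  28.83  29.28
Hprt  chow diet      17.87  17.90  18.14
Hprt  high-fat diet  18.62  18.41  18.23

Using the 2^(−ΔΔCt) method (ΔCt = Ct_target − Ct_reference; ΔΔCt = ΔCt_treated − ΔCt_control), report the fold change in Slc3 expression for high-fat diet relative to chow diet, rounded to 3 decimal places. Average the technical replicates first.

Mean Ct: Slc3 chow diet 32.030; Slc3 high-fat diet 29.090; Hprt chow diet 17.970; Hprt high-fat diet 18.420
ΔCt(chow diet) = 32.030 − 17.970 = 14.060
ΔCt(high-fat diet) = 29.090 − 18.420 = 10.670
ΔΔCt = 10.670 − 14.060 = -3.390
Fold change = 2^(−(-3.390)) = 2^3.390 = 10.4831

10.483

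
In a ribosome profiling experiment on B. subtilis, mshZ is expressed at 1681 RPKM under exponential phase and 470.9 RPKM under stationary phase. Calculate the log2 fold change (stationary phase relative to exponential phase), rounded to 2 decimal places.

Fold change = 470.9 / 1681 = 0.2801
log2(0.2801) = -1.836

-1.84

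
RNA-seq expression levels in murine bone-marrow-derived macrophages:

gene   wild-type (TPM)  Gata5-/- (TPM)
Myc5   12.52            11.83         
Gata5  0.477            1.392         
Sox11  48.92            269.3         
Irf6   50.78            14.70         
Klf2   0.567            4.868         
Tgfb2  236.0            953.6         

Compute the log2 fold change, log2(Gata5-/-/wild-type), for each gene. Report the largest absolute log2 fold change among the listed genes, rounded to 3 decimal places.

log2(11.83/12.52) = -0.082  (Myc5)
log2(1.392/0.477) = 1.545  (Gata5)
log2(269.3/48.92) = 2.461  (Sox11)
log2(14.70/50.78) = -1.788  (Irf6)
log2(4.868/0.567) = 3.102  (Klf2)
log2(953.6/236.0) = 2.015  (Tgfb2)
The largest magnitude belongs to Klf2.

3.102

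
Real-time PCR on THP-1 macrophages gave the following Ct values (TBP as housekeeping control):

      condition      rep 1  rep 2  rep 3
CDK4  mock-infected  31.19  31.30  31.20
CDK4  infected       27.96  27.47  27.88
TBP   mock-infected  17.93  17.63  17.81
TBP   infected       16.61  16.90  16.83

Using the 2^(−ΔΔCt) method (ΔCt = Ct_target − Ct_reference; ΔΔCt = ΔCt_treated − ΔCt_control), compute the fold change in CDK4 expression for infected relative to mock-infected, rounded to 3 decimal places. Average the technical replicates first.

Mean Ct: CDK4 mock-infected 31.230; CDK4 infected 27.770; TBP mock-infected 17.790; TBP infected 16.780
ΔCt(mock-infected) = 31.230 − 17.790 = 13.440
ΔCt(infected) = 27.770 − 16.780 = 10.990
ΔΔCt = 10.990 − 13.440 = -2.450
Fold change = 2^(−(-2.450)) = 2^2.450 = 5.4642

5.464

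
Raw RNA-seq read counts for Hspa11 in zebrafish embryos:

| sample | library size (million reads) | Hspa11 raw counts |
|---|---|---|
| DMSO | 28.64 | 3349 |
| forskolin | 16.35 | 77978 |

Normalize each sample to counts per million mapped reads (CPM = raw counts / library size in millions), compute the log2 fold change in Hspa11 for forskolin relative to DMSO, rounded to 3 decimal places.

5.350

CPM(DMSO) = 3349 / 28.64 = 116.9344
CPM(forskolin) = 77978 / 16.35 = 4769.2966
Fold change = 4769.2966 / 116.9344 = 40.78610
log2(40.78610) = 5.3500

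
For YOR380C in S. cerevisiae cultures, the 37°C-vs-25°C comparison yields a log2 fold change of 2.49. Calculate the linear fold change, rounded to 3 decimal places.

Fold change = 2^(2.49) = 5.6178

5.618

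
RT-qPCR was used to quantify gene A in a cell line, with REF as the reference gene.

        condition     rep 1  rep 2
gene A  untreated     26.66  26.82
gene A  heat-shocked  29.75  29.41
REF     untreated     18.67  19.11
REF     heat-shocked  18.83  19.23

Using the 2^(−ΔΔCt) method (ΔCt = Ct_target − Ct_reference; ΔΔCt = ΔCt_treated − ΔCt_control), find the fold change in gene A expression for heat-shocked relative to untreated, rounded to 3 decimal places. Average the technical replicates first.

Mean Ct: gene A untreated 26.740; gene A heat-shocked 29.580; REF untreated 18.890; REF heat-shocked 19.030
ΔCt(untreated) = 26.740 − 18.890 = 7.850
ΔCt(heat-shocked) = 29.580 − 19.030 = 10.550
ΔΔCt = 10.550 − 7.850 = 2.700
Fold change = 2^(−2.700) = 0.1539

0.154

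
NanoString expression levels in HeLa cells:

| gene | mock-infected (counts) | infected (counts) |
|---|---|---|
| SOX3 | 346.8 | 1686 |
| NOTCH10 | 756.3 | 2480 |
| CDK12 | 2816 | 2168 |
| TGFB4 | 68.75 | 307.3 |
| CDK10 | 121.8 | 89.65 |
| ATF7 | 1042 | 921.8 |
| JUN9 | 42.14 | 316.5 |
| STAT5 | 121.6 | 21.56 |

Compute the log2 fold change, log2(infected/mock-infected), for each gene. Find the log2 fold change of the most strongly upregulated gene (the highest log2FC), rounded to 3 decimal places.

log2(1686/346.8) = 2.281  (SOX3)
log2(2480/756.3) = 1.713  (NOTCH10)
log2(2168/2816) = -0.377  (CDK12)
log2(307.3/68.75) = 2.160  (TGFB4)
log2(89.65/121.8) = -0.442  (CDK10)
log2(921.8/1042) = -0.177  (ATF7)
log2(316.5/42.14) = 2.909  (JUN9)
log2(21.56/121.6) = -2.496  (STAT5)
JUN9 is most strongly upregulated.

2.909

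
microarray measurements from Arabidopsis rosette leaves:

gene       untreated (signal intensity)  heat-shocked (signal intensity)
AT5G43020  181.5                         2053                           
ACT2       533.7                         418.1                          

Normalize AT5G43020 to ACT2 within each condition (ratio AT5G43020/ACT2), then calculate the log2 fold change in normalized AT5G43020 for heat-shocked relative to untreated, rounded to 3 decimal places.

AT5G43020/ACT2 (untreated) = 181.5 / 533.7 = 0.34008
AT5G43020/ACT2 (heat-shocked) = 2053 / 418.1 = 4.9103
Fold change = 4.9103 / 0.34008 = 14.4387
log2(14.4387) = 3.8519

3.852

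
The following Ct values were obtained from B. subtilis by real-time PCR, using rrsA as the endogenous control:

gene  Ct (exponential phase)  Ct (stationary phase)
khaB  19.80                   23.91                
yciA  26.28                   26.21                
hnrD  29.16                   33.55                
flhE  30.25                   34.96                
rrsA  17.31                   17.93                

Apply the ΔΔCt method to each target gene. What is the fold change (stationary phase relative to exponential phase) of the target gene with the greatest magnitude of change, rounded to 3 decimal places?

0.059

khaB: ΔΔCt = (23.91−17.93) − (19.80−17.31) = 5.98 − 2.49 = 3.49; fold change = 2^-3.49 = 0.089
yciA: ΔΔCt = (26.21−17.93) − (26.28−17.31) = 8.28 − 8.97 = -0.69; fold change = 2^0.69 = 1.613
hnrD: ΔΔCt = (33.55−17.93) − (29.16−17.31) = 15.62 − 11.85 = 3.77; fold change = 2^-3.77 = 0.073
flhE: ΔΔCt = (34.96−17.93) − (30.25−17.31) = 17.03 − 12.94 = 4.09; fold change = 2^-4.09 = 0.059
flhE has the largest |ΔΔCt| = 4.09.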